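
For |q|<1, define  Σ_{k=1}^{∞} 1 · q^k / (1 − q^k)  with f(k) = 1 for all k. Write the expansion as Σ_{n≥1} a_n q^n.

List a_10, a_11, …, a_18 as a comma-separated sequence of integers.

4, 2, 6, 2, 4, 4, 5, 2, 6

d|10:{10,5,2,1}  Σf=1+1+1+1=4
q^11  k|11↦f(k): 11:1 1:1  a_11=2
q^12  k|12↦f(k): 1:1 2:1 3:1 4:1 6:1 12:1  a_12=6
n=13: 1·13 13·1  f→[1+1]=2
d|14:{14,7,2,1}  Σf=1+1+1+1=4
d|15:{1,3,5,15}  Σf=1+1+1+1=4
[q^16] f(16)=1,f(8)=1,f(4)=1,f(2)=1,f(1)=1 ⇒ 5
q^17  k|17↦f(k): 17:1 1:1  a_17=2
d|18:{1,2,3,6,9,18}  Σf=1+1+1+1+1+1=6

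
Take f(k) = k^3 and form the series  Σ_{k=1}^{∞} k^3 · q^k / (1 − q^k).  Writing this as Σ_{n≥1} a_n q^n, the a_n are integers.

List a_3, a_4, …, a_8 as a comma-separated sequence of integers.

n=3: 1·3 3·1  f→[1+27]=28
n=4: 4·1 2·2 1·4  f→[64+8+1]=73
q^5  k|5↦f(k): 5:125 1:1  a_5=126
[q^6] f(1)=1,f(2)=8,f(3)=27,f(6)=216 ⇒ 252
n=7: 1·7 7·1  f→[1+343]=344
q^8  k|8↦f(k): 8:512 4:64 2:8 1:1  a_8=585

28, 73, 126, 252, 344, 585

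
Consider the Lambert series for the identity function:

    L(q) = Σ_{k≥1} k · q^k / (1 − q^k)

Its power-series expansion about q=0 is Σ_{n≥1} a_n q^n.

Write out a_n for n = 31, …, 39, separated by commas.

32, 63, 48, 54, 48, 91, 38, 60, 56

d|31:{1,31}  Σf=1+31=32
[q^32] f(32)=32,f(16)=16,f(8)=8,f(4)=4,f(2)=2,f(1)=1 ⇒ 63
n=33: 1·33 3·11 11·3 33·1  f→[1+3+11+33]=48
n=34: 1·34 2·17 17·2 34·1  f→[1+2+17+34]=54
d|35:{1,5,7,35}  Σf=1+5+7+35=48
d|36:{36,18,12,9,6,4,3,2,1}  Σf=36+18+12+9+6+4+3+2+1=91
n=37: 1·37 37·1  f→[1+37]=38
d|38:{38,19,2,1}  Σf=38+19+2+1=60
d|39:{39,13,3,1}  Σf=39+13+3+1=56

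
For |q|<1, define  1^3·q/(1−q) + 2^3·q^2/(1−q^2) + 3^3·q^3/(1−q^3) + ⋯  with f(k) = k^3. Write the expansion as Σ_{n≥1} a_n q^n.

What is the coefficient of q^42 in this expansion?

[q^42] f(1)=1,f(2)=8,f(3)=27,f(6)=216,f(7)=343,f(14)=2744,f(21)=9261,f(42)=74088 ⇒ 86688

a_42 = 86688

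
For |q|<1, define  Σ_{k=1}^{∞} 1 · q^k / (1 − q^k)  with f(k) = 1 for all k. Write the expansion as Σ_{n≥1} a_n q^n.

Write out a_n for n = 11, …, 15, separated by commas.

2, 6, 2, 4, 4

d|11:{1,11}  Σf=1+1=2
[q^12] f(12)=1,f(6)=1,f(4)=1,f(3)=1,f(2)=1,f(1)=1 ⇒ 6
q^13  k|13↦f(k): 13:1 1:1  a_13=2
q^14  k|14↦f(k): 14:1 7:1 2:1 1:1  a_14=4
q^15  k|15↦f(k): 1:1 3:1 5:1 15:1  a_15=4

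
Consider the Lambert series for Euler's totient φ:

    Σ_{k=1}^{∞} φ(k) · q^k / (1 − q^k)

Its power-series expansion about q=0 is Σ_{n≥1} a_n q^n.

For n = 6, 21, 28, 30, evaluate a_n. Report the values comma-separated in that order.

n=6: 1·6 2·3 3·2 6·1  φ→[1+1+2+2]=6
[q^21] φ(21)=12,φ(7)=6,φ(3)=2,φ(1)=1 ⇒ 21
n=28: 1·28 2·14 4·7 7·4 14·2 28·1  φ→[1+1+2+6+6+12]=28
n=30: 30·1 15·2 10·3 6·5 5·6 3·10 2·15 1·30  φ→[8+8+4+2+4+2+1+1]=30

6, 21, 28, 30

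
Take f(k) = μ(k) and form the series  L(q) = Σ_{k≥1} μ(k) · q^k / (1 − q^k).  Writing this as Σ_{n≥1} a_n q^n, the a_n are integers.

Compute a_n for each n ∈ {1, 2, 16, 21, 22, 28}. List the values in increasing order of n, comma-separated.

[q^1] μ(1)=1 ⇒ 1
q^2  k|2↦μ(k): 2:-1 1:1  a_2=0
q^16  k|16↦μ(k): 1:1 2:-1 4:0 8:0 16:0  a_16=0
n=21: 21·1 7·3 3·7 1·21  μ→[1+(-1)+(-1)+1]=0
d|22:{1,2,11,22}  Σμ=1+(-1)+(-1)+1=0
q^28  k|28↦μ(k): 1:1 2:-1 4:0 7:-1 14:1 28:0  a_28=0

1, 0, 0, 0, 0, 0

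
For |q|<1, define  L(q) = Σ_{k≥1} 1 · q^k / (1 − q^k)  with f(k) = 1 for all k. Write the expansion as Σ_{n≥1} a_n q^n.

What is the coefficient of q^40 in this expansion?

d|40:{1,2,4,5,8,10,20,40}  Σf=1+1+1+1+1+1+1+1=8

a_40 = 8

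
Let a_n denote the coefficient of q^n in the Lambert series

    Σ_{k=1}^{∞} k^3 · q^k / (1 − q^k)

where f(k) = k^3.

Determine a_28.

d|28:{28,14,7,4,2,1}  Σf=21952+2744+343+64+8+1=25112

a_28 = 25112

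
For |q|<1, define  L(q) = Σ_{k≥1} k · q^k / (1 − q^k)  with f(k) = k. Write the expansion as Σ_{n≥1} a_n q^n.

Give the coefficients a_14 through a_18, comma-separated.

24, 24, 31, 18, 39

q^14  k|14↦f(k): 1:1 2:2 7:7 14:14  a_14=24
[q^15] f(15)=15,f(5)=5,f(3)=3,f(1)=1 ⇒ 24
n=16: 1·16 2·8 4·4 8·2 16·1  f→[1+2+4+8+16]=31
q^17  k|17↦f(k): 1:1 17:17  a_17=18
d|18:{1,2,3,6,9,18}  Σf=1+2+3+6+9+18=39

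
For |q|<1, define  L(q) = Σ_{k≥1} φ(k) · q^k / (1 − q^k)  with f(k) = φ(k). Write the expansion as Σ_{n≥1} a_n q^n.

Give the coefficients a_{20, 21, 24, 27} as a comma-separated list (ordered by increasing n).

[q^20] φ(1)=1,φ(2)=1,φ(4)=2,φ(5)=4,φ(10)=4,φ(20)=8 ⇒ 20
d|21:{1,3,7,21}  Σφ=1+2+6+12=21
d|24:{24,12,8,6,4,3,2,1}  Σφ=8+4+4+2+2+2+1+1=24
q^27  k|27↦φ(k): 27:18 9:6 3:2 1:1  a_27=27

20, 21, 24, 27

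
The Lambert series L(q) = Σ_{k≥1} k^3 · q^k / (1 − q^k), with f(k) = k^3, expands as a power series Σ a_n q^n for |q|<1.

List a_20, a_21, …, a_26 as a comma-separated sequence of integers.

d|20:{20,10,5,4,2,1}  Σf=8000+1000+125+64+8+1=9198
q^21  k|21↦f(k): 1:1 3:27 7:343 21:9261  a_21=9632
[q^22] f(22)=10648,f(11)=1331,f(2)=8,f(1)=1 ⇒ 11988
d|23:{23,1}  Σf=12167+1=12168
n=24: 1·24 2·12 3·8 4·6 6·4 8·3 12·2 24·1  f→[1+8+27+64+216+512+1728+13824]=16380
q^25  k|25↦f(k): 1:1 5:125 25:15625  a_25=15751
n=26: 1·26 2·13 13·2 26·1  f→[1+8+2197+17576]=19782

9198, 9632, 11988, 12168, 16380, 15751, 19782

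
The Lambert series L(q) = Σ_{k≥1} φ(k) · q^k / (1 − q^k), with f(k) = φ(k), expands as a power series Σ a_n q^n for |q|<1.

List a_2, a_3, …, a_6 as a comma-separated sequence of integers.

n=2: 2·1 1·2  φ→[1+1]=2
[q^3] φ(1)=1,φ(3)=2 ⇒ 3
[q^4] φ(1)=1,φ(2)=1,φ(4)=2 ⇒ 4
d|5:{5,1}  Σφ=4+1=5
q^6  k|6↦φ(k): 1:1 2:1 3:2 6:2  a_6=6

2, 3, 4, 5, 6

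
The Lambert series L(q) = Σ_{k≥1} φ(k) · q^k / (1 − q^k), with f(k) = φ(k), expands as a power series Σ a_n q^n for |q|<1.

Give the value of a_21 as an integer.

n=21: 21·1 7·3 3·7 1·21  φ→[12+6+2+1]=21

a_21 = 21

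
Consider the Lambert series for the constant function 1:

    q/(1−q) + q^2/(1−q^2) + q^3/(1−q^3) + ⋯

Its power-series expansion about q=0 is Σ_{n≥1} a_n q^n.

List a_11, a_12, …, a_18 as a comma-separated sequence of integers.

2, 6, 2, 4, 4, 5, 2, 6

[q^11] f(11)=1,f(1)=1 ⇒ 2
n=12: 12·1 6·2 4·3 3·4 2·6 1·12  f→[1+1+1+1+1+1]=6
q^13  k|13↦f(k): 13:1 1:1  a_13=2
n=14: 1·14 2·7 7·2 14·1  f→[1+1+1+1]=4
d|15:{1,3,5,15}  Σf=1+1+1+1=4
d|16:{1,2,4,8,16}  Σf=1+1+1+1+1=5
d|17:{1,17}  Σf=1+1=2
[q^18] f(18)=1,f(9)=1,f(6)=1,f(3)=1,f(2)=1,f(1)=1 ⇒ 6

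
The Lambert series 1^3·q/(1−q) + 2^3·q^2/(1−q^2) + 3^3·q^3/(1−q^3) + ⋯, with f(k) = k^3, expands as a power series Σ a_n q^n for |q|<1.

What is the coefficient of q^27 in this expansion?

[q^27] f(27)=19683,f(9)=729,f(3)=27,f(1)=1 ⇒ 20440

a_27 = 20440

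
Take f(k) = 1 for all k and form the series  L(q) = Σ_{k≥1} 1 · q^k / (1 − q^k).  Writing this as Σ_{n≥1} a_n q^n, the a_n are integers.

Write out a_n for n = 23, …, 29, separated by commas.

2, 8, 3, 4, 4, 6, 2

n=23: 23·1 1·23  f→[1+1]=2
[q^24] f(1)=1,f(2)=1,f(3)=1,f(4)=1,f(6)=1,f(8)=1,f(12)=1,f(24)=1 ⇒ 8
d|25:{25,5,1}  Σf=1+1+1=3
n=26: 26·1 13·2 2·13 1·26  f→[1+1+1+1]=4
[q^27] f(1)=1,f(3)=1,f(9)=1,f(27)=1 ⇒ 4
d|28:{28,14,7,4,2,1}  Σf=1+1+1+1+1+1=6
q^29  k|29↦f(k): 1:1 29:1  a_29=2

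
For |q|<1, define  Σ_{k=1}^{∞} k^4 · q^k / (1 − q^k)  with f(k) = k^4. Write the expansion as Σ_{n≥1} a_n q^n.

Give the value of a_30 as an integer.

a_30 = 872644

[q^30] f(30)=810000,f(15)=50625,f(10)=10000,f(6)=1296,f(5)=625,f(3)=81,f(2)=16,f(1)=1 ⇒ 872644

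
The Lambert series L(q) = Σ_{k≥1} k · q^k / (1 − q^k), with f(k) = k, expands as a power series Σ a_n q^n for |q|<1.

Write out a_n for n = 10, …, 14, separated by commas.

18, 12, 28, 14, 24

[q^10] f(10)=10,f(5)=5,f(2)=2,f(1)=1 ⇒ 18
d|11:{1,11}  Σf=1+11=12
q^12  k|12↦f(k): 1:1 2:2 3:3 4:4 6:6 12:12  a_12=28
q^13  k|13↦f(k): 13:13 1:1  a_13=14
q^14  k|14↦f(k): 14:14 7:7 2:2 1:1  a_14=24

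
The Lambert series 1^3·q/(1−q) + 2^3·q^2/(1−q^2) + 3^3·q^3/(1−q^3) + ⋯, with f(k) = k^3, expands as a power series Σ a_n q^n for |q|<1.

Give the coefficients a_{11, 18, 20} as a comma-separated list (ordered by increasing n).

1332, 6813, 9198

[q^11] f(11)=1331,f(1)=1 ⇒ 1332
n=18: 1·18 2·9 3·6 6·3 9·2 18·1  f→[1+8+27+216+729+5832]=6813
n=20: 1·20 2·10 4·5 5·4 10·2 20·1  f→[1+8+64+125+1000+8000]=9198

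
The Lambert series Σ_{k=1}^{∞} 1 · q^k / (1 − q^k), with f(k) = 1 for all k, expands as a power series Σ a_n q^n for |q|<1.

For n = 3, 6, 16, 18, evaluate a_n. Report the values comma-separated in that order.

d|3:{3,1}  Σf=1+1=2
n=6: 1·6 2·3 3·2 6·1  f→[1+1+1+1]=4
q^16  k|16↦f(k): 16:1 8:1 4:1 2:1 1:1  a_16=5
q^18  k|18↦f(k): 1:1 2:1 3:1 6:1 9:1 18:1  a_18=6

2, 4, 5, 6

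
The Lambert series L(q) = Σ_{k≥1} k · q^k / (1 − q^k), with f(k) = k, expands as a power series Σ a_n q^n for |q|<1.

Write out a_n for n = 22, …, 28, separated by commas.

[q^22] f(22)=22,f(11)=11,f(2)=2,f(1)=1 ⇒ 36
q^23  k|23↦f(k): 1:1 23:23  a_23=24
q^24  k|24↦f(k): 1:1 2:2 3:3 4:4 6:6 8:8 12:12 24:24  a_24=60
d|25:{1,5,25}  Σf=1+5+25=31
n=26: 26·1 13·2 2·13 1·26  f→[26+13+2+1]=42
d|27:{27,9,3,1}  Σf=27+9+3+1=40
[q^28] f(1)=1,f(2)=2,f(4)=4,f(7)=7,f(14)=14,f(28)=28 ⇒ 56

36, 24, 60, 31, 42, 40, 56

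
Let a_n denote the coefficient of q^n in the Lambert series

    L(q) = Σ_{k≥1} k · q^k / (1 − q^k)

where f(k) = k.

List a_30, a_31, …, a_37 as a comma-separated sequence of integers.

72, 32, 63, 48, 54, 48, 91, 38

q^30  k|30↦f(k): 1:1 2:2 3:3 5:5 6:6 10:10 15:15 30:30  a_30=72
d|31:{1,31}  Σf=1+31=32
q^32  k|32↦f(k): 1:1 2:2 4:4 8:8 16:16 32:32  a_32=63
q^33  k|33↦f(k): 33:33 11:11 3:3 1:1  a_33=48
[q^34] f(1)=1,f(2)=2,f(17)=17,f(34)=34 ⇒ 54
n=35: 1·35 5·7 7·5 35·1  f→[1+5+7+35]=48
[q^36] f(1)=1,f(2)=2,f(3)=3,f(4)=4,f(6)=6,f(9)=9,f(12)=12,f(18)=18,f(36)=36 ⇒ 91
q^37  k|37↦f(k): 37:37 1:1  a_37=38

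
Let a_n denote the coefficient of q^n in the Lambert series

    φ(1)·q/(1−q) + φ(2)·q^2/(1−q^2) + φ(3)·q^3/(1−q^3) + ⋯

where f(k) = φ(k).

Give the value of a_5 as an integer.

q^5  k|5↦φ(k): 5:4 1:1  a_5=5

a_5 = 5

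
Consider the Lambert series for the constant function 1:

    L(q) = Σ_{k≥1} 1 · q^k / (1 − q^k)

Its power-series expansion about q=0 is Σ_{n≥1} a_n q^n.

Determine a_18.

[q^18] f(18)=1,f(9)=1,f(6)=1,f(3)=1,f(2)=1,f(1)=1 ⇒ 6

a_18 = 6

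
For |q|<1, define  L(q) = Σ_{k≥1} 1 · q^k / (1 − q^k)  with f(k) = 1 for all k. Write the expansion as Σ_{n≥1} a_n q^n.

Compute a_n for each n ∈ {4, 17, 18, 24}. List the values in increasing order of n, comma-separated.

[q^4] f(1)=1,f(2)=1,f(4)=1 ⇒ 3
q^17  k|17↦f(k): 1:1 17:1  a_17=2
[q^18] f(1)=1,f(2)=1,f(3)=1,f(6)=1,f(9)=1,f(18)=1 ⇒ 6
d|24:{1,2,3,4,6,8,12,24}  Σf=1+1+1+1+1+1+1+1=8

3, 2, 6, 8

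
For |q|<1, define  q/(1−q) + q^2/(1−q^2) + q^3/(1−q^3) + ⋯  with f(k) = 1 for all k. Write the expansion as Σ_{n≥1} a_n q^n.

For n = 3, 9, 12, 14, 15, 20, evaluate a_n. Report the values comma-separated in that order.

n=3: 3·1 1·3  f→[1+1]=2
d|9:{1,3,9}  Σf=1+1+1=3
d|12:{12,6,4,3,2,1}  Σf=1+1+1+1+1+1=6
[q^14] f(14)=1,f(7)=1,f(2)=1,f(1)=1 ⇒ 4
n=15: 15·1 5·3 3·5 1·15  f→[1+1+1+1]=4
[q^20] f(20)=1,f(10)=1,f(5)=1,f(4)=1,f(2)=1,f(1)=1 ⇒ 6

2, 3, 6, 4, 4, 6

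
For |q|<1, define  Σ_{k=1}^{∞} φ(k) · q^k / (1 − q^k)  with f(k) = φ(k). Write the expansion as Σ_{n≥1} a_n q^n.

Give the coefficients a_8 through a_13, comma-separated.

d|8:{1,2,4,8}  Σφ=1+1+2+4=8
q^9  k|9↦φ(k): 9:6 3:2 1:1  a_9=9
q^10  k|10↦φ(k): 10:4 5:4 2:1 1:1  a_10=10
q^11  k|11↦φ(k): 1:1 11:10  a_11=11
n=12: 1·12 2·6 3·4 4·3 6·2 12·1  φ→[1+1+2+2+2+4]=12
d|13:{13,1}  Σφ=12+1=13

8, 9, 10, 11, 12, 13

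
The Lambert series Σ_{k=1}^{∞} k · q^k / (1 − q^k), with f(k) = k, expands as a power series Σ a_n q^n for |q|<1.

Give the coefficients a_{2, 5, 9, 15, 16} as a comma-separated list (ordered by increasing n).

n=2: 2·1 1·2  f→[2+1]=3
n=5: 1·5 5·1  f→[1+5]=6
n=9: 9·1 3·3 1·9  f→[9+3+1]=13
d|15:{1,3,5,15}  Σf=1+3+5+15=24
n=16: 1·16 2·8 4·4 8·2 16·1  f→[1+2+4+8+16]=31

3, 6, 13, 24, 31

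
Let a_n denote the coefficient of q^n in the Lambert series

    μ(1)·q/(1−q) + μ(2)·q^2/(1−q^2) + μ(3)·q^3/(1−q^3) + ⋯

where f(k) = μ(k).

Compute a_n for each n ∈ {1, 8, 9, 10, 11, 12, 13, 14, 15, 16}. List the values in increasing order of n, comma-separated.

1, 0, 0, 0, 0, 0, 0, 0, 0, 0

[q^1] μ(1)=1 ⇒ 1
q^8  k|8↦μ(k): 8:0 4:0 2:-1 1:1  a_8=0
n=9: 9·1 3·3 1·9  μ→[0+(-1)+1]=0
[q^10] μ(10)=1,μ(5)=-1,μ(2)=-1,μ(1)=1 ⇒ 0
q^11  k|11↦μ(k): 1:1 11:-1  a_11=0
d|12:{1,2,3,4,6,12}  Σμ=1+(-1)+(-1)+0+1+0=0
d|13:{1,13}  Σμ=1+(-1)=0
q^14  k|14↦μ(k): 1:1 2:-1 7:-1 14:1  a_14=0
d|15:{15,5,3,1}  Σμ=1+(-1)+(-1)+1=0
n=16: 16·1 8·2 4·4 2·8 1·16  μ→[0+0+0+(-1)+1]=0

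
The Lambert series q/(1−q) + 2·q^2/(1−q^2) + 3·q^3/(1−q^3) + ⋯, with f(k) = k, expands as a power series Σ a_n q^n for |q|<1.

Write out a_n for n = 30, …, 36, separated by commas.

q^30  k|30↦f(k): 30:30 15:15 10:10 6:6 5:5 3:3 2:2 1:1  a_30=72
n=31: 1·31 31·1  f→[1+31]=32
n=32: 1·32 2·16 4·8 8·4 16·2 32·1  f→[1+2+4+8+16+32]=63
[q^33] f(1)=1,f(3)=3,f(11)=11,f(33)=33 ⇒ 48
[q^34] f(34)=34,f(17)=17,f(2)=2,f(1)=1 ⇒ 54
[q^35] f(35)=35,f(7)=7,f(5)=5,f(1)=1 ⇒ 48
n=36: 36·1 18·2 12·3 9·4 6·6 4·9 3·12 2·18 1·36  f→[36+18+12+9+6+4+3+2+1]=91

72, 32, 63, 48, 54, 48, 91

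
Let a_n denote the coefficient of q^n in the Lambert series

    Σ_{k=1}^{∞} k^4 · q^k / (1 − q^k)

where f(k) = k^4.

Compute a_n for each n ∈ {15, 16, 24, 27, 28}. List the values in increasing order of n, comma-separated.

[q^15] f(15)=50625,f(5)=625,f(3)=81,f(1)=1 ⇒ 51332
n=16: 1·16 2·8 4·4 8·2 16·1  f→[1+16+256+4096+65536]=69905
d|24:{24,12,8,6,4,3,2,1}  Σf=331776+20736+4096+1296+256+81+16+1=358258
n=27: 27·1 9·3 3·9 1·27  f→[531441+6561+81+1]=538084
n=28: 28·1 14·2 7·4 4·7 2·14 1·28  f→[614656+38416+2401+256+16+1]=655746

51332, 69905, 358258, 538084, 655746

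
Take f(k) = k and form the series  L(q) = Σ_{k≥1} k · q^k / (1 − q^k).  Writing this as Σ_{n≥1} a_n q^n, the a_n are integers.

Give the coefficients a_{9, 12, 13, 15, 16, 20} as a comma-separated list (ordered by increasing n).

13, 28, 14, 24, 31, 42

[q^9] f(9)=9,f(3)=3,f(1)=1 ⇒ 13
d|12:{1,2,3,4,6,12}  Σf=1+2+3+4+6+12=28
q^13  k|13↦f(k): 1:1 13:13  a_13=14
[q^15] f(1)=1,f(3)=3,f(5)=5,f(15)=15 ⇒ 24
q^16  k|16↦f(k): 16:16 8:8 4:4 2:2 1:1  a_16=31
[q^20] f(1)=1,f(2)=2,f(4)=4,f(5)=5,f(10)=10,f(20)=20 ⇒ 42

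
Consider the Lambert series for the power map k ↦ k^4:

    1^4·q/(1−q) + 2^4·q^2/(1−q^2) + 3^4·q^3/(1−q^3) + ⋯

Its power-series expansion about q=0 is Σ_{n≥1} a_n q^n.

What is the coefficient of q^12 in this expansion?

a_12 = 22386

n=12: 12·1 6·2 4·3 3·4 2·6 1·12  f→[20736+1296+256+81+16+1]=22386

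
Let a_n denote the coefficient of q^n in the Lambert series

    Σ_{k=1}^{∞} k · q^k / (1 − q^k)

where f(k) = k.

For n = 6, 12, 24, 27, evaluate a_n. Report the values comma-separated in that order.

12, 28, 60, 40

n=6: 1·6 2·3 3·2 6·1  f→[1+2+3+6]=12
d|12:{1,2,3,4,6,12}  Σf=1+2+3+4+6+12=28
n=24: 1·24 2·12 3·8 4·6 6·4 8·3 12·2 24·1  f→[1+2+3+4+6+8+12+24]=60
[q^27] f(1)=1,f(3)=3,f(9)=9,f(27)=27 ⇒ 40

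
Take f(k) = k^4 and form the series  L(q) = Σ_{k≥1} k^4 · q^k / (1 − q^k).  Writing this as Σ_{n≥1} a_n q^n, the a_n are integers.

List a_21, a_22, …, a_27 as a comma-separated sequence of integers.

196964, 248914, 279842, 358258, 391251, 485554, 538084

q^21  k|21↦f(k): 21:194481 7:2401 3:81 1:1  a_21=196964
d|22:{22,11,2,1}  Σf=234256+14641+16+1=248914
n=23: 1·23 23·1  f→[1+279841]=279842
n=24: 24·1 12·2 8·3 6·4 4·6 3·8 2·12 1·24  f→[331776+20736+4096+1296+256+81+16+1]=358258
d|25:{1,5,25}  Σf=1+625+390625=391251
[q^26] f(1)=1,f(2)=16,f(13)=28561,f(26)=456976 ⇒ 485554
d|27:{27,9,3,1}  Σf=531441+6561+81+1=538084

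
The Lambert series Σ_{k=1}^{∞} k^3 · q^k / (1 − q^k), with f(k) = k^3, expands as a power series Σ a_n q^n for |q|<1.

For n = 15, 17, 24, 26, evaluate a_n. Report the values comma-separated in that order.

[q^15] f(1)=1,f(3)=27,f(5)=125,f(15)=3375 ⇒ 3528
[q^17] f(17)=4913,f(1)=1 ⇒ 4914
n=24: 24·1 12·2 8·3 6·4 4·6 3·8 2·12 1·24  f→[13824+1728+512+216+64+27+8+1]=16380
n=26: 26·1 13·2 2·13 1·26  f→[17576+2197+8+1]=19782

3528, 4914, 16380, 19782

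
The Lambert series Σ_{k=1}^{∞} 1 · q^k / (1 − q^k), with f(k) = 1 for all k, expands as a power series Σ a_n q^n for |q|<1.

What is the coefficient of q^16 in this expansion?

d|16:{16,8,4,2,1}  Σf=1+1+1+1+1=5

a_16 = 5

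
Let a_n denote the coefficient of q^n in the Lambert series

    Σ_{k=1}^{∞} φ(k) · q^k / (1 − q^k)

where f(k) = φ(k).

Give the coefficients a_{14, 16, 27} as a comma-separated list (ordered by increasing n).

q^14  k|14↦φ(k): 14:6 7:6 2:1 1:1  a_14=14
[q^16] φ(16)=8,φ(8)=4,φ(4)=2,φ(2)=1,φ(1)=1 ⇒ 16
q^27  k|27↦φ(k): 27:18 9:6 3:2 1:1  a_27=27

14, 16, 27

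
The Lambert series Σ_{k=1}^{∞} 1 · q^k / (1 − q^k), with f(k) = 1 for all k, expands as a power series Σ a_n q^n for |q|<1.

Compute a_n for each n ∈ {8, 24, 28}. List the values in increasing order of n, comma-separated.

[q^8] f(8)=1,f(4)=1,f(2)=1,f(1)=1 ⇒ 4
[q^24] f(1)=1,f(2)=1,f(3)=1,f(4)=1,f(6)=1,f(8)=1,f(12)=1,f(24)=1 ⇒ 8
[q^28] f(1)=1,f(2)=1,f(4)=1,f(7)=1,f(14)=1,f(28)=1 ⇒ 6

4, 8, 6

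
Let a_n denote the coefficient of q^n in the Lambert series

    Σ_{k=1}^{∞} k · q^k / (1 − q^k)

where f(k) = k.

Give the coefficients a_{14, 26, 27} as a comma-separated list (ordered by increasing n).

24, 42, 40

d|14:{14,7,2,1}  Σf=14+7+2+1=24
d|26:{26,13,2,1}  Σf=26+13+2+1=42
n=27: 1·27 3·9 9·3 27·1  f→[1+3+9+27]=40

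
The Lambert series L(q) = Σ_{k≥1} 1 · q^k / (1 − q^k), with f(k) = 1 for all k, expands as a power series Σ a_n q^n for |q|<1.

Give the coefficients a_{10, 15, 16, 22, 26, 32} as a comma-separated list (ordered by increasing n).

[q^10] f(10)=1,f(5)=1,f(2)=1,f(1)=1 ⇒ 4
q^15  k|15↦f(k): 15:1 5:1 3:1 1:1  a_15=4
[q^16] f(16)=1,f(8)=1,f(4)=1,f(2)=1,f(1)=1 ⇒ 5
n=22: 22·1 11·2 2·11 1·22  f→[1+1+1+1]=4
q^26  k|26↦f(k): 1:1 2:1 13:1 26:1  a_26=4
q^32  k|32↦f(k): 1:1 2:1 4:1 8:1 16:1 32:1  a_32=6

4, 4, 5, 4, 4, 6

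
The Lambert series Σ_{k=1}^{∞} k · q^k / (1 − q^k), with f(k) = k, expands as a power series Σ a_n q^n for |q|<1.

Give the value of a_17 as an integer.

a_17 = 18

q^17  k|17↦f(k): 1:1 17:17  a_17=18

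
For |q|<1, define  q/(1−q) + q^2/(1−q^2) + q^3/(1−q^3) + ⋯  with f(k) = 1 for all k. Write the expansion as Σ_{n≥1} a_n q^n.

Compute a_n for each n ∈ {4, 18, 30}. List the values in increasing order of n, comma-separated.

3, 6, 8

n=4: 4·1 2·2 1·4  f→[1+1+1]=3
[q^18] f(1)=1,f(2)=1,f(3)=1,f(6)=1,f(9)=1,f(18)=1 ⇒ 6
[q^30] f(1)=1,f(2)=1,f(3)=1,f(5)=1,f(6)=1,f(10)=1,f(15)=1,f(30)=1 ⇒ 8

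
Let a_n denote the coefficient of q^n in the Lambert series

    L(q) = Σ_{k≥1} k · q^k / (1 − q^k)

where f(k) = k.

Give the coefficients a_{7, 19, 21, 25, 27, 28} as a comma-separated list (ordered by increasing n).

n=7: 7·1 1·7  f→[7+1]=8
[q^19] f(1)=1,f(19)=19 ⇒ 20
d|21:{21,7,3,1}  Σf=21+7+3+1=32
d|25:{1,5,25}  Σf=1+5+25=31
[q^27] f(1)=1,f(3)=3,f(9)=9,f(27)=27 ⇒ 40
n=28: 1·28 2·14 4·7 7·4 14·2 28·1  f→[1+2+4+7+14+28]=56

8, 20, 32, 31, 40, 56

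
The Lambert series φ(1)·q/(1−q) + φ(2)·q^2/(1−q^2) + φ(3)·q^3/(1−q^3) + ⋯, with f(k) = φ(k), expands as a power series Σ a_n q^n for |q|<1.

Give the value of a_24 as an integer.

d|24:{1,2,3,4,6,8,12,24}  Σφ=1+1+2+2+2+4+4+8=24

a_24 = 24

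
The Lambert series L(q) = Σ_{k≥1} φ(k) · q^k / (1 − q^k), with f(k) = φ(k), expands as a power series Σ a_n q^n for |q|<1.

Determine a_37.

n=37: 37·1 1·37  φ→[36+1]=37

a_37 = 37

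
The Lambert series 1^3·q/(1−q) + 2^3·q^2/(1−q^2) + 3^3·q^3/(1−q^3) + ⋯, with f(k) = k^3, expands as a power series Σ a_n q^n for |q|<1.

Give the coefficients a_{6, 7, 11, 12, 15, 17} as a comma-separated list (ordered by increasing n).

252, 344, 1332, 2044, 3528, 4914

n=6: 6·1 3·2 2·3 1·6  f→[216+27+8+1]=252
q^7  k|7↦f(k): 7:343 1:1  a_7=344
q^11  k|11↦f(k): 11:1331 1:1  a_11=1332
n=12: 1·12 2·6 3·4 4·3 6·2 12·1  f→[1+8+27+64+216+1728]=2044
q^15  k|15↦f(k): 1:1 3:27 5:125 15:3375  a_15=3528
q^17  k|17↦f(k): 17:4913 1:1  a_17=4914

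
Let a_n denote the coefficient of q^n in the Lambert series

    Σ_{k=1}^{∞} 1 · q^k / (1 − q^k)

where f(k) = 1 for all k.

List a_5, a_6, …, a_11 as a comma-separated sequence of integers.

d|5:{1,5}  Σf=1+1=2
n=6: 6·1 3·2 2·3 1·6  f→[1+1+1+1]=4
[q^7] f(7)=1,f(1)=1 ⇒ 2
[q^8] f(8)=1,f(4)=1,f(2)=1,f(1)=1 ⇒ 4
d|9:{1,3,9}  Σf=1+1+1=3
n=10: 10·1 5·2 2·5 1·10  f→[1+1+1+1]=4
q^11  k|11↦f(k): 1:1 11:1  a_11=2

2, 4, 2, 4, 3, 4, 2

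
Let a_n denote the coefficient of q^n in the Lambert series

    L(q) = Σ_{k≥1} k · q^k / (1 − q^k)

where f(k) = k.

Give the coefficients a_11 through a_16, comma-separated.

d|11:{11,1}  Σf=11+1=12
n=12: 1·12 2·6 3·4 4·3 6·2 12·1  f→[1+2+3+4+6+12]=28
n=13: 13·1 1·13  f→[13+1]=14
d|14:{14,7,2,1}  Σf=14+7+2+1=24
q^15  k|15↦f(k): 15:15 5:5 3:3 1:1  a_15=24
d|16:{1,2,4,8,16}  Σf=1+2+4+8+16=31

12, 28, 14, 24, 24, 31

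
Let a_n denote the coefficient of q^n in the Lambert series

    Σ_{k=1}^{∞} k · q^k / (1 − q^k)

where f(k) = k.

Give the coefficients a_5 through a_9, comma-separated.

d|5:{1,5}  Σf=1+5=6
[q^6] f(6)=6,f(3)=3,f(2)=2,f(1)=1 ⇒ 12
[q^7] f(1)=1,f(7)=7 ⇒ 8
[q^8] f(1)=1,f(2)=2,f(4)=4,f(8)=8 ⇒ 15
q^9  k|9↦f(k): 1:1 3:3 9:9  a_9=13

6, 12, 8, 15, 13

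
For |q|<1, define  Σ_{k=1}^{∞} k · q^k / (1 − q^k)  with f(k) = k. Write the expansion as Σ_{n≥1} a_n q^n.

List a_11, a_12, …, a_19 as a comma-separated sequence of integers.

12, 28, 14, 24, 24, 31, 18, 39, 20

d|11:{1,11}  Σf=1+11=12
n=12: 12·1 6·2 4·3 3·4 2·6 1·12  f→[12+6+4+3+2+1]=28
d|13:{1,13}  Σf=1+13=14
n=14: 1·14 2·7 7·2 14·1  f→[1+2+7+14]=24
[q^15] f(15)=15,f(5)=5,f(3)=3,f(1)=1 ⇒ 24
n=16: 16·1 8·2 4·4 2·8 1·16  f→[16+8+4+2+1]=31
[q^17] f(17)=17,f(1)=1 ⇒ 18
d|18:{1,2,3,6,9,18}  Σf=1+2+3+6+9+18=39
d|19:{19,1}  Σf=19+1=20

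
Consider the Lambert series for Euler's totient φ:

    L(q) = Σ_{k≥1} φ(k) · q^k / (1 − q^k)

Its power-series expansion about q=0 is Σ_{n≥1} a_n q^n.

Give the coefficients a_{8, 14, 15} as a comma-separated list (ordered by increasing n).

q^8  k|8↦φ(k): 8:4 4:2 2:1 1:1  a_8=8
n=14: 1·14 2·7 7·2 14·1  φ→[1+1+6+6]=14
n=15: 1·15 3·5 5·3 15·1  φ→[1+2+4+8]=15

8, 14, 15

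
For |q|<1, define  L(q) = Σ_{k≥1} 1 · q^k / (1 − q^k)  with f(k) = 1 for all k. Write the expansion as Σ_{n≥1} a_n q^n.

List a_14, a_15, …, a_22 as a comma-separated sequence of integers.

4, 4, 5, 2, 6, 2, 6, 4, 4

[q^14] f(14)=1,f(7)=1,f(2)=1,f(1)=1 ⇒ 4
d|15:{1,3,5,15}  Σf=1+1+1+1=4
q^16  k|16↦f(k): 1:1 2:1 4:1 8:1 16:1  a_16=5
n=17: 1·17 17·1  f→[1+1]=2
n=18: 18·1 9·2 6·3 3·6 2·9 1·18  f→[1+1+1+1+1+1]=6
[q^19] f(1)=1,f(19)=1 ⇒ 2
[q^20] f(20)=1,f(10)=1,f(5)=1,f(4)=1,f(2)=1,f(1)=1 ⇒ 6
[q^21] f(21)=1,f(7)=1,f(3)=1,f(1)=1 ⇒ 4
d|22:{22,11,2,1}  Σf=1+1+1+1=4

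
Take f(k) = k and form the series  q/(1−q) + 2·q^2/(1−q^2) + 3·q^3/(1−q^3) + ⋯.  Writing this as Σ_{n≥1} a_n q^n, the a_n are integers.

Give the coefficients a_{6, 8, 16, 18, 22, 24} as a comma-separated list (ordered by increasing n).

12, 15, 31, 39, 36, 60

[q^6] f(1)=1,f(2)=2,f(3)=3,f(6)=6 ⇒ 12
n=8: 8·1 4·2 2·4 1·8  f→[8+4+2+1]=15
n=16: 1·16 2·8 4·4 8·2 16·1  f→[1+2+4+8+16]=31
q^18  k|18↦f(k): 18:18 9:9 6:6 3:3 2:2 1:1  a_18=39
[q^22] f(1)=1,f(2)=2,f(11)=11,f(22)=22 ⇒ 36
q^24  k|24↦f(k): 1:1 2:2 3:3 4:4 6:6 8:8 12:12 24:24  a_24=60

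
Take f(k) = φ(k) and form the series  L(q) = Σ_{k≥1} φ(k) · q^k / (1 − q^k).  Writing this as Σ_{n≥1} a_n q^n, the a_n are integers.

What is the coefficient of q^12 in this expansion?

n=12: 12·1 6·2 4·3 3·4 2·6 1·12  φ→[4+2+2+2+1+1]=12

a_12 = 12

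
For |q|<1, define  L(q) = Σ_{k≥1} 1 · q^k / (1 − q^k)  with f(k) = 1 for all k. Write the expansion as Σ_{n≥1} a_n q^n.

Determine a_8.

a_8 = 4

d|8:{8,4,2,1}  Σf=1+1+1+1=4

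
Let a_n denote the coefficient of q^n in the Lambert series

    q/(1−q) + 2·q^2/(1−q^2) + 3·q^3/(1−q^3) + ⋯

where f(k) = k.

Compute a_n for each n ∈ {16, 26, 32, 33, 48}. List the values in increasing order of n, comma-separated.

31, 42, 63, 48, 124

d|16:{1,2,4,8,16}  Σf=1+2+4+8+16=31
n=26: 1·26 2·13 13·2 26·1  f→[1+2+13+26]=42
q^32  k|32↦f(k): 1:1 2:2 4:4 8:8 16:16 32:32  a_32=63
d|33:{33,11,3,1}  Σf=33+11+3+1=48
d|48:{1,2,3,4,6,8,12,16,24,48}  Σf=1+2+3+4+6+8+12+16+24+48=124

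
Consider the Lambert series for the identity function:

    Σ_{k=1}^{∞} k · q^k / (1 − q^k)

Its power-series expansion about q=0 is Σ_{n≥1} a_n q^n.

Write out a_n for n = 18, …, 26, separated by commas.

[q^18] f(18)=18,f(9)=9,f(6)=6,f(3)=3,f(2)=2,f(1)=1 ⇒ 39
n=19: 1·19 19·1  f→[1+19]=20
q^20  k|20↦f(k): 20:20 10:10 5:5 4:4 2:2 1:1  a_20=42
q^21  k|21↦f(k): 1:1 3:3 7:7 21:21  a_21=32
n=22: 1·22 2·11 11·2 22·1  f→[1+2+11+22]=36
d|23:{1,23}  Σf=1+23=24
[q^24] f(24)=24,f(12)=12,f(8)=8,f(6)=6,f(4)=4,f(3)=3,f(2)=2,f(1)=1 ⇒ 60
[q^25] f(1)=1,f(5)=5,f(25)=25 ⇒ 31
d|26:{26,13,2,1}  Σf=26+13+2+1=42

39, 20, 42, 32, 36, 24, 60, 31, 42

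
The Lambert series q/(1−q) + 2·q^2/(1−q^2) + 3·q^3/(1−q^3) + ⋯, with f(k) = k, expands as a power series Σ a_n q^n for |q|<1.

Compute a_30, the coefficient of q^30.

a_30 = 72

d|30:{1,2,3,5,6,10,15,30}  Σf=1+2+3+5+6+10+15+30=72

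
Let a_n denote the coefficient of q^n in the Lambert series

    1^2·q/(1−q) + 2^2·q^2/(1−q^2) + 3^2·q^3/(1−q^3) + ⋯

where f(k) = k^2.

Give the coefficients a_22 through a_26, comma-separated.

610, 530, 850, 651, 850

d|22:{1,2,11,22}  Σf=1+4+121+484=610
n=23: 23·1 1·23  f→[529+1]=530
[q^24] f(1)=1,f(2)=4,f(3)=9,f(4)=16,f(6)=36,f(8)=64,f(12)=144,f(24)=576 ⇒ 850
n=25: 25·1 5·5 1·25  f→[625+25+1]=651
d|26:{1,2,13,26}  Σf=1+4+169+676=850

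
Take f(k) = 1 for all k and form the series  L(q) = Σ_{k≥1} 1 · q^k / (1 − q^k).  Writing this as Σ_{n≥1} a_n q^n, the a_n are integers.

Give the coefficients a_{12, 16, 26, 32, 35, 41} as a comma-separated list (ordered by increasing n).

6, 5, 4, 6, 4, 2

q^12  k|12↦f(k): 1:1 2:1 3:1 4:1 6:1 12:1  a_12=6
d|16:{1,2,4,8,16}  Σf=1+1+1+1+1=5
q^26  k|26↦f(k): 1:1 2:1 13:1 26:1  a_26=4
[q^32] f(1)=1,f(2)=1,f(4)=1,f(8)=1,f(16)=1,f(32)=1 ⇒ 6
n=35: 1·35 5·7 7·5 35·1  f→[1+1+1+1]=4
n=41: 41·1 1·41  f→[1+1]=2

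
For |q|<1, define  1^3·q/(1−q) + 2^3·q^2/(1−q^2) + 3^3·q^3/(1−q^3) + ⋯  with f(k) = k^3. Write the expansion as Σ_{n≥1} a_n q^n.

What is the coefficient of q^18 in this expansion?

a_18 = 6813

[q^18] f(1)=1,f(2)=8,f(3)=27,f(6)=216,f(9)=729,f(18)=5832 ⇒ 6813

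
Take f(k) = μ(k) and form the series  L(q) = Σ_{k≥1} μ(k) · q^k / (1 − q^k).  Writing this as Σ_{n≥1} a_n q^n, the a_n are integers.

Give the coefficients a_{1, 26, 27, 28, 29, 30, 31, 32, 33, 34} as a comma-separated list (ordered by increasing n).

1, 0, 0, 0, 0, 0, 0, 0, 0, 0

d|1:{1}  Σμ=1=1
[q^26] μ(26)=1,μ(13)=-1,μ(2)=-1,μ(1)=1 ⇒ 0
q^27  k|27↦μ(k): 27:0 9:0 3:-1 1:1  a_27=0
d|28:{1,2,4,7,14,28}  Σμ=1+(-1)+0+(-1)+1+0=0
n=29: 29·1 1·29  μ→[(-1)+1]=0
[q^30] μ(30)=-1,μ(15)=1,μ(10)=1,μ(6)=1,μ(5)=-1,μ(3)=-1,μ(2)=-1,μ(1)=1 ⇒ 0
q^31  k|31↦μ(k): 31:-1 1:1  a_31=0
q^32  k|32↦μ(k): 1:1 2:-1 4:0 8:0 16:0 32:0  a_32=0
n=33: 33·1 11·3 3·11 1·33  μ→[1+(-1)+(-1)+1]=0
n=34: 34·1 17·2 2·17 1·34  μ→[1+(-1)+(-1)+1]=0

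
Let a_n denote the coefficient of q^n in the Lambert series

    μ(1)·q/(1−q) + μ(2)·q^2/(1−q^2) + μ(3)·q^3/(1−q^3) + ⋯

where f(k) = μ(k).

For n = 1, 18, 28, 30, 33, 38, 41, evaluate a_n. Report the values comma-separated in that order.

1, 0, 0, 0, 0, 0, 0

n=1: 1·1  μ→[1]=1
d|18:{18,9,6,3,2,1}  Σμ=0+0+1+(-1)+(-1)+1=0
q^28  k|28↦μ(k): 28:0 14:1 7:-1 4:0 2:-1 1:1  a_28=0
[q^30] μ(30)=-1,μ(15)=1,μ(10)=1,μ(6)=1,μ(5)=-1,μ(3)=-1,μ(2)=-1,μ(1)=1 ⇒ 0
q^33  k|33↦μ(k): 33:1 11:-1 3:-1 1:1  a_33=0
q^38  k|38↦μ(k): 38:1 19:-1 2:-1 1:1  a_38=0
n=41: 41·1 1·41  μ→[(-1)+1]=0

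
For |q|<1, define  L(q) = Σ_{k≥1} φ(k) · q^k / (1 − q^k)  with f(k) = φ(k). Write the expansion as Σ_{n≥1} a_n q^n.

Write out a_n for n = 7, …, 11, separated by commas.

[q^7] φ(1)=1,φ(7)=6 ⇒ 7
d|8:{1,2,4,8}  Σφ=1+1+2+4=8
q^9  k|9↦φ(k): 1:1 3:2 9:6  a_9=9
[q^10] φ(1)=1,φ(2)=1,φ(5)=4,φ(10)=4 ⇒ 10
n=11: 11·1 1·11  φ→[10+1]=11

7, 8, 9, 10, 11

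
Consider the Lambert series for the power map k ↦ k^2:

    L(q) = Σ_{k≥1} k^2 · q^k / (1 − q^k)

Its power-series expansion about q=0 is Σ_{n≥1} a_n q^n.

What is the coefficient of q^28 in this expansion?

a_28 = 1050

q^28  k|28↦f(k): 1:1 2:4 4:16 7:49 14:196 28:784  a_28=1050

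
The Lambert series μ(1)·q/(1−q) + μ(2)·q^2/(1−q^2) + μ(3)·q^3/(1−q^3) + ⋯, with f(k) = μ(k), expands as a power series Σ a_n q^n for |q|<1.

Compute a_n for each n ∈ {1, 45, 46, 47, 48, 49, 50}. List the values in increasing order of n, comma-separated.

1, 0, 0, 0, 0, 0, 0

[q^1] μ(1)=1 ⇒ 1
[q^45] μ(1)=1,μ(3)=-1,μ(5)=-1,μ(9)=0,μ(15)=1,μ(45)=0 ⇒ 0
n=46: 1·46 2·23 23·2 46·1  μ→[1+(-1)+(-1)+1]=0
d|47:{1,47}  Σμ=1+(-1)=0
[q^48] μ(1)=1,μ(2)=-1,μ(3)=-1,μ(4)=0,μ(6)=1,μ(8)=0,μ(12)=0,μ(16)=0,μ(24)=0,μ(48)=0 ⇒ 0
q^49  k|49↦μ(k): 1:1 7:-1 49:0  a_49=0
d|50:{50,25,10,5,2,1}  Σμ=0+0+1+(-1)+(-1)+1=0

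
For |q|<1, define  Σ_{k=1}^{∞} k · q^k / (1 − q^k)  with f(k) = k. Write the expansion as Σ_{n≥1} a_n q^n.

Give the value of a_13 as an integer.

a_13 = 14

d|13:{1,13}  Σf=1+13=14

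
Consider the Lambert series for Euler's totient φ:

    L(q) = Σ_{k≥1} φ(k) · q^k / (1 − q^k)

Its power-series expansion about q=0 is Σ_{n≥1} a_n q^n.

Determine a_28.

q^28  k|28↦φ(k): 1:1 2:1 4:2 7:6 14:6 28:12  a_28=28

a_28 = 28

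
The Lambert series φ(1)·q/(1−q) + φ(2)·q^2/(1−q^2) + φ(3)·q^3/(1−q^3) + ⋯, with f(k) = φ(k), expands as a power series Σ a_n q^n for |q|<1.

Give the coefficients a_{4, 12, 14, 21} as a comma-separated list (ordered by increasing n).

[q^4] φ(1)=1,φ(2)=1,φ(4)=2 ⇒ 4
n=12: 1·12 2·6 3·4 4·3 6·2 12·1  φ→[1+1+2+2+2+4]=12
n=14: 1·14 2·7 7·2 14·1  φ→[1+1+6+6]=14
n=21: 1·21 3·7 7·3 21·1  φ→[1+2+6+12]=21

4, 12, 14, 21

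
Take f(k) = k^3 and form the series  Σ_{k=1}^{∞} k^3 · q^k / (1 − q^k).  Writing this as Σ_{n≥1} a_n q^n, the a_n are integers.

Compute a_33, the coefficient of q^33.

a_33 = 37296

n=33: 1·33 3·11 11·3 33·1  f→[1+27+1331+35937]=37296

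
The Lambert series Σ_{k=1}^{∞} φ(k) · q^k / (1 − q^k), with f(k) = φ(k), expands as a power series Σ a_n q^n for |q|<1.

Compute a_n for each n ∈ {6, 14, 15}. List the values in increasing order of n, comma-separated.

[q^6] φ(1)=1,φ(2)=1,φ(3)=2,φ(6)=2 ⇒ 6
q^14  k|14↦φ(k): 14:6 7:6 2:1 1:1  a_14=14
n=15: 1·15 3·5 5·3 15·1  φ→[1+2+4+8]=15

6, 14, 15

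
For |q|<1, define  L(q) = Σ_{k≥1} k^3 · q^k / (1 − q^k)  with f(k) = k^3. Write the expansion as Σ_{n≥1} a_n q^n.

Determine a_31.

a_31 = 29792

q^31  k|31↦f(k): 1:1 31:29791  a_31=29792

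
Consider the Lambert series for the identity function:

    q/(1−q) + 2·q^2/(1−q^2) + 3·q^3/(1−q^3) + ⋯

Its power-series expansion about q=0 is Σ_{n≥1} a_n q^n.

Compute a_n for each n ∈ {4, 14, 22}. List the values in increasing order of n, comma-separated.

q^4  k|4↦f(k): 4:4 2:2 1:1  a_4=7
[q^14] f(14)=14,f(7)=7,f(2)=2,f(1)=1 ⇒ 24
n=22: 1·22 2·11 11·2 22·1  f→[1+2+11+22]=36

7, 24, 36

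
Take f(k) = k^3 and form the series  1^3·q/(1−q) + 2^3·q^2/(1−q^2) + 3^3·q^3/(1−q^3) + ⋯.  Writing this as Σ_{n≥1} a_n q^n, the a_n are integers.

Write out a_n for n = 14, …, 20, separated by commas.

3096, 3528, 4681, 4914, 6813, 6860, 9198

n=14: 14·1 7·2 2·7 1·14  f→[2744+343+8+1]=3096
d|15:{1,3,5,15}  Σf=1+27+125+3375=3528
d|16:{1,2,4,8,16}  Σf=1+8+64+512+4096=4681
[q^17] f(17)=4913,f(1)=1 ⇒ 4914
n=18: 18·1 9·2 6·3 3·6 2·9 1·18  f→[5832+729+216+27+8+1]=6813
n=19: 19·1 1·19  f→[6859+1]=6860
q^20  k|20↦f(k): 20:8000 10:1000 5:125 4:64 2:8 1:1  a_20=9198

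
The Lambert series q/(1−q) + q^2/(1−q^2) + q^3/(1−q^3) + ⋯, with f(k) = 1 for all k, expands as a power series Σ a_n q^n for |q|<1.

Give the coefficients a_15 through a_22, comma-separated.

d|15:{15,5,3,1}  Σf=1+1+1+1=4
d|16:{1,2,4,8,16}  Σf=1+1+1+1+1=5
n=17: 1·17 17·1  f→[1+1]=2
q^18  k|18↦f(k): 1:1 2:1 3:1 6:1 9:1 18:1  a_18=6
n=19: 1·19 19·1  f→[1+1]=2
n=20: 1·20 2·10 4·5 5·4 10·2 20·1  f→[1+1+1+1+1+1]=6
d|21:{1,3,7,21}  Σf=1+1+1+1=4
d|22:{1,2,11,22}  Σf=1+1+1+1=4

4, 5, 2, 6, 2, 6, 4, 4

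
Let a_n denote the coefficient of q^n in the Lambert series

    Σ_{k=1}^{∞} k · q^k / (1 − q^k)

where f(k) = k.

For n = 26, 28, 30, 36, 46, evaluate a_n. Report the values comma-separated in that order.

42, 56, 72, 91, 72

[q^26] f(1)=1,f(2)=2,f(13)=13,f(26)=26 ⇒ 42
[q^28] f(28)=28,f(14)=14,f(7)=7,f(4)=4,f(2)=2,f(1)=1 ⇒ 56
[q^30] f(30)=30,f(15)=15,f(10)=10,f(6)=6,f(5)=5,f(3)=3,f(2)=2,f(1)=1 ⇒ 72
[q^36] f(36)=36,f(18)=18,f(12)=12,f(9)=9,f(6)=6,f(4)=4,f(3)=3,f(2)=2,f(1)=1 ⇒ 91
n=46: 46·1 23·2 2·23 1·46  f→[46+23+2+1]=72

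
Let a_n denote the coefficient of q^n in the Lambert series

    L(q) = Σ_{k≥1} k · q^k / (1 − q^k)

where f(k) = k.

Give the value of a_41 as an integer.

q^41  k|41↦f(k): 1:1 41:41  a_41=42

a_41 = 42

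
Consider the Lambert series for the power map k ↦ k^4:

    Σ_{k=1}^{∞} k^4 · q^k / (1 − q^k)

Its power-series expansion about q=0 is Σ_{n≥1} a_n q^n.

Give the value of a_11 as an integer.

d|11:{11,1}  Σf=14641+1=14642

a_11 = 14642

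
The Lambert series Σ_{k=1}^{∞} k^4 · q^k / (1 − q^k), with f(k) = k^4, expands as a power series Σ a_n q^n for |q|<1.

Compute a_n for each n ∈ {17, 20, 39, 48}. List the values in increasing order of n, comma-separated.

n=17: 17·1 1·17  f→[83521+1]=83522
[q^20] f(20)=160000,f(10)=10000,f(5)=625,f(4)=256,f(2)=16,f(1)=1 ⇒ 170898
n=39: 39·1 13·3 3·13 1·39  f→[2313441+28561+81+1]=2342084
q^48  k|48↦f(k): 48:5308416 24:331776 16:65536 12:20736 8:4096 6:1296 4:256 3:81 2:16 1:1  a_48=5732210

83522, 170898, 2342084, 5732210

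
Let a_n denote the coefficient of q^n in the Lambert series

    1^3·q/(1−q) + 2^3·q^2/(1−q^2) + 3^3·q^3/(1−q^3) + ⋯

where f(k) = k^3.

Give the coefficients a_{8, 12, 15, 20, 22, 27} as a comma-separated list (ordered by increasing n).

585, 2044, 3528, 9198, 11988, 20440

d|8:{1,2,4,8}  Σf=1+8+64+512=585
d|12:{1,2,3,4,6,12}  Σf=1+8+27+64+216+1728=2044
[q^15] f(15)=3375,f(5)=125,f(3)=27,f(1)=1 ⇒ 3528
q^20  k|20↦f(k): 20:8000 10:1000 5:125 4:64 2:8 1:1  a_20=9198
[q^22] f(22)=10648,f(11)=1331,f(2)=8,f(1)=1 ⇒ 11988
d|27:{27,9,3,1}  Σf=19683+729+27+1=20440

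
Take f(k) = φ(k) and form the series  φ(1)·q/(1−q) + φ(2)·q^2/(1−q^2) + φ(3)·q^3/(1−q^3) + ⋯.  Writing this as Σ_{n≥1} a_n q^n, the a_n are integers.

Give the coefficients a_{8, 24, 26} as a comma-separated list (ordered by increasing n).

[q^8] φ(1)=1,φ(2)=1,φ(4)=2,φ(8)=4 ⇒ 8
d|24:{24,12,8,6,4,3,2,1}  Σφ=8+4+4+2+2+2+1+1=24
[q^26] φ(1)=1,φ(2)=1,φ(13)=12,φ(26)=12 ⇒ 26

8, 24, 26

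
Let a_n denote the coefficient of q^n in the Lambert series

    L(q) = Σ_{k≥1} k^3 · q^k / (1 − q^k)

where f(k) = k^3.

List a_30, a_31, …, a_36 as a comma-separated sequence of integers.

31752, 29792, 37449, 37296, 44226, 43344, 55261

d|30:{30,15,10,6,5,3,2,1}  Σf=27000+3375+1000+216+125+27+8+1=31752
[q^31] f(1)=1,f(31)=29791 ⇒ 29792
n=32: 1·32 2·16 4·8 8·4 16·2 32·1  f→[1+8+64+512+4096+32768]=37449
n=33: 1·33 3·11 11·3 33·1  f→[1+27+1331+35937]=37296
q^34  k|34↦f(k): 1:1 2:8 17:4913 34:39304  a_34=44226
q^35  k|35↦f(k): 35:42875 7:343 5:125 1:1  a_35=43344
q^36  k|36↦f(k): 1:1 2:8 3:27 4:64 6:216 9:729 12:1728 18:5832 36:46656  a_36=55261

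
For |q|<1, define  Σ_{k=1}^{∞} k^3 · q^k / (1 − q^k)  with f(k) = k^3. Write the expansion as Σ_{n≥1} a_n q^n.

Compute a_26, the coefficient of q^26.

d|26:{26,13,2,1}  Σf=17576+2197+8+1=19782

a_26 = 19782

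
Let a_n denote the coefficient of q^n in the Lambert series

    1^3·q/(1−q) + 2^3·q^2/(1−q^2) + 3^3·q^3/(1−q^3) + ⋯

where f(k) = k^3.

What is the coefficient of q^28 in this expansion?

a_28 = 25112

q^28  k|28↦f(k): 1:1 2:8 4:64 7:343 14:2744 28:21952  a_28=25112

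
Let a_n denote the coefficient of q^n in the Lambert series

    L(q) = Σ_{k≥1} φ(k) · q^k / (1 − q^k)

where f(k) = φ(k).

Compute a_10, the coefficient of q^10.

[q^10] φ(1)=1,φ(2)=1,φ(5)=4,φ(10)=4 ⇒ 10

a_10 = 10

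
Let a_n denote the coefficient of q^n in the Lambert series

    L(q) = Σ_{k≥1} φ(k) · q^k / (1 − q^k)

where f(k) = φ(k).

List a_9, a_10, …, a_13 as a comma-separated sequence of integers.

[q^9] φ(1)=1,φ(3)=2,φ(9)=6 ⇒ 9
[q^10] φ(10)=4,φ(5)=4,φ(2)=1,φ(1)=1 ⇒ 10
[q^11] φ(1)=1,φ(11)=10 ⇒ 11
[q^12] φ(1)=1,φ(2)=1,φ(3)=2,φ(4)=2,φ(6)=2,φ(12)=4 ⇒ 12
d|13:{13,1}  Σφ=12+1=13

9, 10, 11, 12, 13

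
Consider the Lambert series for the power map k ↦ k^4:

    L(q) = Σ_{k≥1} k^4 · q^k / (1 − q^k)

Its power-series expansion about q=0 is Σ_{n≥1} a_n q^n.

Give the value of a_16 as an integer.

[q^16] f(16)=65536,f(8)=4096,f(4)=256,f(2)=16,f(1)=1 ⇒ 69905

a_16 = 69905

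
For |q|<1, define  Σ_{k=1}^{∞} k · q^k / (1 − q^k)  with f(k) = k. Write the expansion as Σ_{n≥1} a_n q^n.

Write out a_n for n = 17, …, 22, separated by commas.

d|17:{17,1}  Σf=17+1=18
[q^18] f(18)=18,f(9)=9,f(6)=6,f(3)=3,f(2)=2,f(1)=1 ⇒ 39
d|19:{19,1}  Σf=19+1=20
[q^20] f(20)=20,f(10)=10,f(5)=5,f(4)=4,f(2)=2,f(1)=1 ⇒ 42
d|21:{21,7,3,1}  Σf=21+7+3+1=32
[q^22] f(1)=1,f(2)=2,f(11)=11,f(22)=22 ⇒ 36

18, 39, 20, 42, 32, 36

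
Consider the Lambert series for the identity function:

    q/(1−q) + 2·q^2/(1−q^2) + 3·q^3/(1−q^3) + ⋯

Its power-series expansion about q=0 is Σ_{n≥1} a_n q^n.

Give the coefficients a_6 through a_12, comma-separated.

[q^6] f(1)=1,f(2)=2,f(3)=3,f(6)=6 ⇒ 12
q^7  k|7↦f(k): 7:7 1:1  a_7=8
d|8:{1,2,4,8}  Σf=1+2+4+8=15
q^9  k|9↦f(k): 9:9 3:3 1:1  a_9=13
d|10:{10,5,2,1}  Σf=10+5+2+1=18
q^11  k|11↦f(k): 11:11 1:1  a_11=12
n=12: 12·1 6·2 4·3 3·4 2·6 1·12  f→[12+6+4+3+2+1]=28

12, 8, 15, 13, 18, 12, 28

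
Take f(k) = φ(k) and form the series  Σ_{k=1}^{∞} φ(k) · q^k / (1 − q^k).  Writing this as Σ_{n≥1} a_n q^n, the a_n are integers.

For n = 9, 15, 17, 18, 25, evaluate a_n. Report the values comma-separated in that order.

q^9  k|9↦φ(k): 1:1 3:2 9:6  a_9=9
d|15:{1,3,5,15}  Σφ=1+2+4+8=15
d|17:{17,1}  Σφ=16+1=17
n=18: 1·18 2·9 3·6 6·3 9·2 18·1  φ→[1+1+2+2+6+6]=18
[q^25] φ(1)=1,φ(5)=4,φ(25)=20 ⇒ 25

9, 15, 17, 18, 25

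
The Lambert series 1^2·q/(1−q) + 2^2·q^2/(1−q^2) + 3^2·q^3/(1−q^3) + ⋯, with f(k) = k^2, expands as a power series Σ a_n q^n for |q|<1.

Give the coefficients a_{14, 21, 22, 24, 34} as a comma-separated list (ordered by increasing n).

n=14: 14·1 7·2 2·7 1·14  f→[196+49+4+1]=250
q^21  k|21↦f(k): 1:1 3:9 7:49 21:441  a_21=500
q^22  k|22↦f(k): 1:1 2:4 11:121 22:484  a_22=610
[q^24] f(1)=1,f(2)=4,f(3)=9,f(4)=16,f(6)=36,f(8)=64,f(12)=144,f(24)=576 ⇒ 850
d|34:{1,2,17,34}  Σf=1+4+289+1156=1450

250, 500, 610, 850, 1450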